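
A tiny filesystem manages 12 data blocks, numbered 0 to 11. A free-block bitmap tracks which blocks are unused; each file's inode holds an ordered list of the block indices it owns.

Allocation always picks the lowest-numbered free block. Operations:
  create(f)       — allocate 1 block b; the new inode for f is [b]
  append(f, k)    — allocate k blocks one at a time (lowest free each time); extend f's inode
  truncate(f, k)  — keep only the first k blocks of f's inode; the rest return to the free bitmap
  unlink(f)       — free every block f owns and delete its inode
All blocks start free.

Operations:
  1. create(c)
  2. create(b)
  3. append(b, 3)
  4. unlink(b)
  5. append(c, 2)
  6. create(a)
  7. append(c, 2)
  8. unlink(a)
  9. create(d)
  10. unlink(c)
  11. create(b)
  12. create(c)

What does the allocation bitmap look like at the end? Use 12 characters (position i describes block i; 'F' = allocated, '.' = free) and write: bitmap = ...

bitmap = FF.F........

  1. create(c)  ⇒  F...........  {c→[0]}
  2. create(b)  ⇒  FF..........  {b→[1]; c→[0]}
  3. append(b, 3)  ⇒  FFFFF.......  {b→[1, 2, 3, 4]; c→[0]}
  4. unlink(b)  ⇒  F...........  {c→[0]}
  5. append(c, 2)  ⇒  FFF.........  {c→[0, 1, 2]}
  6. create(a)  ⇒  FFFF........  {a→[3]; c→[0, 1, 2]}
  7. append(c, 2)  ⇒  FFFFFF......  {a→[3]; c→[0, 1, 2, 4, 5]}
  8. unlink(a)  ⇒  FFF.FF......  {c→[0, 1, 2, 4, 5]}
  9. create(d)  ⇒  FFFFFF......  {c→[0, 1, 2, 4, 5]; d→[3]}
  10. unlink(c)  ⇒  ...F........  {d→[3]}
  11. create(b)  ⇒  F..F........  {b→[0]; d→[3]}
  12. create(c)  ⇒  FF.F........  {b→[0]; c→[1]; d→[3]}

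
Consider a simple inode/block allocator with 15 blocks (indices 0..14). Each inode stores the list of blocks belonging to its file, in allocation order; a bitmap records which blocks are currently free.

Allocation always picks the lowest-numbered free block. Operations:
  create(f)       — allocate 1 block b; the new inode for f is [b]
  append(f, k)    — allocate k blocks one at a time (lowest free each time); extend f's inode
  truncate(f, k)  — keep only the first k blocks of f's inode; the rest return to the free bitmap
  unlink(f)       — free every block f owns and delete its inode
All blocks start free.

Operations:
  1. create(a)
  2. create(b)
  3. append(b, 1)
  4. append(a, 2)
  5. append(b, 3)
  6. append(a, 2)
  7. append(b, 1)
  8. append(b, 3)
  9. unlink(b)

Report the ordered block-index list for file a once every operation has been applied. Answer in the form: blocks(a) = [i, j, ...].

blocks(a) = [0, 3, 4, 8, 9]

create(a): bitmap=F.............. | a=[0]
create(b): bitmap=FF............. | a=[0] b=[1]
append(b, 1): bitmap=FFF............ | a=[0] b=[1, 2]
append(a, 2): bitmap=FFFFF.......... | a=[0, 3, 4] b=[1, 2]
append(b, 3): bitmap=FFFFFFFF....... | a=[0, 3, 4] b=[1, 2, 5, 6, 7]
append(a, 2): bitmap=FFFFFFFFFF..... | a=[0, 3, 4, 8, 9] b=[1, 2, 5, 6, 7]
append(b, 1): bitmap=FFFFFFFFFFF.... | a=[0, 3, 4, 8, 9] b=[1, 2, 5, 6, 7, 10]
append(b, 3): bitmap=FFFFFFFFFFFFFF. | a=[0, 3, 4, 8, 9] b=[1, 2, 5, 6, 7, 10, 11, 12, 13]
unlink(b): bitmap=F..FF...FF..... | a=[0, 3, 4, 8, 9]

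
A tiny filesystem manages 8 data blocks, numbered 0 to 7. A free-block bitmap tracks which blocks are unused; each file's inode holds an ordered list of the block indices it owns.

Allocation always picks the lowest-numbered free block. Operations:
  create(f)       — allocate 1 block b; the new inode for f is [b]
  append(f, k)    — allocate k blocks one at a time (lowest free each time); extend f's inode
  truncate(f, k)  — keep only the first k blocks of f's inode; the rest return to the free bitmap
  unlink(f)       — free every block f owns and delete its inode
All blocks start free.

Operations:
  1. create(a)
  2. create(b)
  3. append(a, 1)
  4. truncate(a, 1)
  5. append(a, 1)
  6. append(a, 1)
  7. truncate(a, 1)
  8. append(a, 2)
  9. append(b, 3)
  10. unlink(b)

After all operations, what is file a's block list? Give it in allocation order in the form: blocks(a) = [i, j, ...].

create(a): bitmap=F....... | a=[0]
create(b): bitmap=FF...... | a=[0] b=[1]
append(a, 1): bitmap=FFF..... | a=[0, 2] b=[1]
truncate(a, 1): bitmap=FF...... | a=[0] b=[1]
append(a, 1): bitmap=FFF..... | a=[0, 2] b=[1]
append(a, 1): bitmap=FFFF.... | a=[0, 2, 3] b=[1]
truncate(a, 1): bitmap=FF...... | a=[0] b=[1]
append(a, 2): bitmap=FFFF.... | a=[0, 2, 3] b=[1]
append(b, 3): bitmap=FFFFFFF. | a=[0, 2, 3] b=[1, 4, 5, 6]
unlink(b): bitmap=F.FF.... | a=[0, 2, 3]

blocks(a) = [0, 2, 3]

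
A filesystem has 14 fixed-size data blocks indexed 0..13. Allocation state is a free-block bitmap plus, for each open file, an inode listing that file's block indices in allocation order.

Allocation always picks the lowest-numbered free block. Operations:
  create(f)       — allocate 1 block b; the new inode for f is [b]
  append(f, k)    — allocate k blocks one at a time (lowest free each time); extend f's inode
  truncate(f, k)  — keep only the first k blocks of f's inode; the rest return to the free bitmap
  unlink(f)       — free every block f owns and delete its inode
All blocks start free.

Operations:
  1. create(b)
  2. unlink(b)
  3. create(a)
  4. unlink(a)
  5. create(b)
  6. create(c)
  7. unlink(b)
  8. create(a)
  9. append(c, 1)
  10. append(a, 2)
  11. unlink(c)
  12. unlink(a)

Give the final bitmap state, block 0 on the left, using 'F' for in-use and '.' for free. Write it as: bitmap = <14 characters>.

  1. create(b)  ⇒  F.............  {b→[0]}
  2. unlink(b)  ⇒  ..............  {}
  3. create(a)  ⇒  F.............  {a→[0]}
  4. unlink(a)  ⇒  ..............  {}
  5. create(b)  ⇒  F.............  {b→[0]}
  6. create(c)  ⇒  FF............  {b→[0]; c→[1]}
  7. unlink(b)  ⇒  .F............  {c→[1]}
  8. create(a)  ⇒  FF............  {a→[0]; c→[1]}
  9. append(c, 1)  ⇒  FFF...........  {a→[0]; c→[1, 2]}
  10. append(a, 2)  ⇒  FFFFF.........  {a→[0, 3, 4]; c→[1, 2]}
  11. unlink(c)  ⇒  F..FF.........  {a→[0, 3, 4]}
  12. unlink(a)  ⇒  ..............  {}

bitmap = ..............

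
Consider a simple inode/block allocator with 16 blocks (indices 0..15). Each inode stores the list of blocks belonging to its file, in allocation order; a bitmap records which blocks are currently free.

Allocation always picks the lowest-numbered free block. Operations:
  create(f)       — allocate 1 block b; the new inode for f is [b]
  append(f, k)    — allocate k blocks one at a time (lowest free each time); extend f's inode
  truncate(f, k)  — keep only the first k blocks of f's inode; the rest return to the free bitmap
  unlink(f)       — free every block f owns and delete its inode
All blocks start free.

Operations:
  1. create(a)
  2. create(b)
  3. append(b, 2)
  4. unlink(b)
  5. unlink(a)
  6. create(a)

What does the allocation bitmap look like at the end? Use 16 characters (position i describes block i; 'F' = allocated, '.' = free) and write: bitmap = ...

after create(a) → a:[0]  free=[F...............]
after create(b) → a:[0], b:[1]  free=[FF..............]
after append(b, 2) → a:[0], b:[1, 2, 3]  free=[FFFF............]
after unlink(b) → a:[0]  free=[F...............]
after unlink(a) →   free=[................]
after create(a) → a:[0]  free=[F...............]

bitmap = F...............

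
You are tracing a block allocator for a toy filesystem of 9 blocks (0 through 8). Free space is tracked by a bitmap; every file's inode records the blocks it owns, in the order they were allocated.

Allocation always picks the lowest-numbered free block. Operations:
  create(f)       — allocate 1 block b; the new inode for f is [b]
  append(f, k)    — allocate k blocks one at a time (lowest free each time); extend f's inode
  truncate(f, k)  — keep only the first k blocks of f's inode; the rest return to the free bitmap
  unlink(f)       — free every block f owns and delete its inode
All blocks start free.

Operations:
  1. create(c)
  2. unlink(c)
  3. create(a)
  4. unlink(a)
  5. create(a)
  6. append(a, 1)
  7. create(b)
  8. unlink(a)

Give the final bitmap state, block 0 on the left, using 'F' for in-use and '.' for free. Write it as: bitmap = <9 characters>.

  1. create(c)  ⇒  F........  {c→[0]}
  2. unlink(c)  ⇒  .........  {}
  3. create(a)  ⇒  F........  {a→[0]}
  4. unlink(a)  ⇒  .........  {}
  5. create(a)  ⇒  F........  {a→[0]}
  6. append(a, 1)  ⇒  FF.......  {a→[0, 1]}
  7. create(b)  ⇒  FFF......  {a→[0, 1]; b→[2]}
  8. unlink(a)  ⇒  ..F......  {b→[2]}

bitmap = ..F......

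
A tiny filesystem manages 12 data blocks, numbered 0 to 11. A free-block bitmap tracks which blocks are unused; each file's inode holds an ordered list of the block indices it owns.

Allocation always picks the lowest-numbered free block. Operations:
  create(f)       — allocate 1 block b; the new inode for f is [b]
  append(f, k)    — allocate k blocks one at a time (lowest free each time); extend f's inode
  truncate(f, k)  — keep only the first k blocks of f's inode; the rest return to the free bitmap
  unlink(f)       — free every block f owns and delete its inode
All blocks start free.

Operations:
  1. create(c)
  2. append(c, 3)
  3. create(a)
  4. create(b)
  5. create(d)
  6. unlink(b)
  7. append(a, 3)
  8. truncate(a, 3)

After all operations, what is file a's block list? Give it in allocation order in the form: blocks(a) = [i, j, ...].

blocks(a) = [4, 5, 7]

create(c): bitmap=F........... | c=[0]
append(c, 3): bitmap=FFFF........ | c=[0, 1, 2, 3]
create(a): bitmap=FFFFF....... | a=[4] c=[0, 1, 2, 3]
create(b): bitmap=FFFFFF...... | a=[4] b=[5] c=[0, 1, 2, 3]
create(d): bitmap=FFFFFFF..... | a=[4] b=[5] c=[0, 1, 2, 3] d=[6]
unlink(b): bitmap=FFFFF.F..... | a=[4] c=[0, 1, 2, 3] d=[6]
append(a, 3): bitmap=FFFFFFFFF... | a=[4, 5, 7, 8] c=[0, 1, 2, 3] d=[6]
truncate(a, 3): bitmap=FFFFFFFF.... | a=[4, 5, 7] c=[0, 1, 2, 3] d=[6]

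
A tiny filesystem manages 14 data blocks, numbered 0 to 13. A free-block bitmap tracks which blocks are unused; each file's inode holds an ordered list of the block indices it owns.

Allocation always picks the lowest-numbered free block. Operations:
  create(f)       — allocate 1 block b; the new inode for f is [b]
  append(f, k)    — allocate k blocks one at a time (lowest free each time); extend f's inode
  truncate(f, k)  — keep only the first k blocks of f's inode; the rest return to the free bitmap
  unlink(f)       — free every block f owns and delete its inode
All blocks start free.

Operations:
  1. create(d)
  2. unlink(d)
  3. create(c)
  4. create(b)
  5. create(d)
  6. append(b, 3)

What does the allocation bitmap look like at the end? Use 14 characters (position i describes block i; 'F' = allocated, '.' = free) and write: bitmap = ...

create(d): bitmap=F............. | d=[0]
unlink(d): bitmap=.............. | 
create(c): bitmap=F............. | c=[0]
create(b): bitmap=FF............ | b=[1] c=[0]
create(d): bitmap=FFF........... | b=[1] c=[0] d=[2]
append(b, 3): bitmap=FFFFFF........ | b=[1, 3, 4, 5] c=[0] d=[2]

bitmap = FFFFFF........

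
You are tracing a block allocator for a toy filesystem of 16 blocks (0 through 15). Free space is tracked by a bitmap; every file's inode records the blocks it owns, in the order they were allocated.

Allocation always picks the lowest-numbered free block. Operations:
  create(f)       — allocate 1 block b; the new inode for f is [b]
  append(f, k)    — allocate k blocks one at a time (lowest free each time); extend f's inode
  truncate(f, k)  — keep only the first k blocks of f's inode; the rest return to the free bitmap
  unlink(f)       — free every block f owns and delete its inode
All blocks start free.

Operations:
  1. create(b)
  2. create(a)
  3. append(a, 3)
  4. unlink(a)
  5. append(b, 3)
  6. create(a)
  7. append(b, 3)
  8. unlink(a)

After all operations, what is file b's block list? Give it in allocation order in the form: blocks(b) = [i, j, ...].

create(b): bitmap=F............... | b=[0]
create(a): bitmap=FF.............. | a=[1] b=[0]
append(a, 3): bitmap=FFFFF........... | a=[1, 2, 3, 4] b=[0]
unlink(a): bitmap=F............... | b=[0]
append(b, 3): bitmap=FFFF............ | b=[0, 1, 2, 3]
create(a): bitmap=FFFFF........... | a=[4] b=[0, 1, 2, 3]
append(b, 3): bitmap=FFFFFFFF........ | a=[4] b=[0, 1, 2, 3, 5, 6, 7]
unlink(a): bitmap=FFFF.FFF........ | b=[0, 1, 2, 3, 5, 6, 7]

blocks(b) = [0, 1, 2, 3, 5, 6, 7]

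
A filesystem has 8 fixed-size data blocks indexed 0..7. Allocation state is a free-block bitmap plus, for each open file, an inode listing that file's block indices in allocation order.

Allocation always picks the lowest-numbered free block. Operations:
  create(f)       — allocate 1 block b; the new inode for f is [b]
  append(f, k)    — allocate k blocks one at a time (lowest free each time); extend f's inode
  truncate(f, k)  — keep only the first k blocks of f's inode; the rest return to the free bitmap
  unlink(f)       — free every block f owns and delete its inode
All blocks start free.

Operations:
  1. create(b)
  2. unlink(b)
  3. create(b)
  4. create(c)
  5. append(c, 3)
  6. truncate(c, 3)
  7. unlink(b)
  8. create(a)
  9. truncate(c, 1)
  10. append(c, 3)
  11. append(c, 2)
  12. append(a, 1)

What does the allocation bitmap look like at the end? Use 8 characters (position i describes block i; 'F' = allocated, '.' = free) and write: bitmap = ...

create(b): bitmap=F....... | b=[0]
unlink(b): bitmap=........ | 
create(b): bitmap=F....... | b=[0]
create(c): bitmap=FF...... | b=[0] c=[1]
append(c, 3): bitmap=FFFFF... | b=[0] c=[1, 2, 3, 4]
truncate(c, 3): bitmap=FFFF.... | b=[0] c=[1, 2, 3]
unlink(b): bitmap=.FFF.... | c=[1, 2, 3]
create(a): bitmap=FFFF.... | a=[0] c=[1, 2, 3]
truncate(c, 1): bitmap=FF...... | a=[0] c=[1]
append(c, 3): bitmap=FFFFF... | a=[0] c=[1, 2, 3, 4]
append(c, 2): bitmap=FFFFFFF. | a=[0] c=[1, 2, 3, 4, 5, 6]
append(a, 1): bitmap=FFFFFFFF | a=[0, 7] c=[1, 2, 3, 4, 5, 6]

bitmap = FFFFFFFF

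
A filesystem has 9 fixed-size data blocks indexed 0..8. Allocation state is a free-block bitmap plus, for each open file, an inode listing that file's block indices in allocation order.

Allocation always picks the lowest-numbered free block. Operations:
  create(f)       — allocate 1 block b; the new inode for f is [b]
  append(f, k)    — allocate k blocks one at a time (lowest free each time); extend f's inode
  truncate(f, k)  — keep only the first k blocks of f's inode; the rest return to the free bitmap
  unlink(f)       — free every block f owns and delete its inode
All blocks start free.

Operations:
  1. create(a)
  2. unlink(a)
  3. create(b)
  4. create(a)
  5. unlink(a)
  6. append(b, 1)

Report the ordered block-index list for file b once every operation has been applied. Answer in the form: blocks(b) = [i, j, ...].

blocks(b) = [0, 1]

[1] create(a) — a=0 (map F........)
[2] unlink(a) —  (map .........)
[3] create(b) — b=0 (map F........)
[4] create(a) — a=1 b=0 (map FF.......)
[5] unlink(a) — b=0 (map F........)
[6] append(b, 1) — b=0,1 (map FF.......)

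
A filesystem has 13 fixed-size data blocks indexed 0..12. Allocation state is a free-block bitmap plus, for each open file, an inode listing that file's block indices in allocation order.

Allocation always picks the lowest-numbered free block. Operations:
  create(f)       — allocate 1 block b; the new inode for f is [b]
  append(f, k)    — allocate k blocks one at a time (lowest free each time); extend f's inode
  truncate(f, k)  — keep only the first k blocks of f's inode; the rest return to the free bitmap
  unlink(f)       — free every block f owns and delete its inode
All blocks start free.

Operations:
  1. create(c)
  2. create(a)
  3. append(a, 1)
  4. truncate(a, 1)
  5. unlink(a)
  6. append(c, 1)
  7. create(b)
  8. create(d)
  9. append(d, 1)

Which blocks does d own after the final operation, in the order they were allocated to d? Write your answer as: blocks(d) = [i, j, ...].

[1] create(c) — c=0 (map F............)
[2] create(a) — a=1 c=0 (map FF...........)
[3] append(a, 1) — a=1,2 c=0 (map FFF..........)
[4] truncate(a, 1) — a=1 c=0 (map FF...........)
[5] unlink(a) — c=0 (map F............)
[6] append(c, 1) — c=0,1 (map FF...........)
[7] create(b) — b=2 c=0,1 (map FFF..........)
[8] create(d) — b=2 c=0,1 d=3 (map FFFF.........)
[9] append(d, 1) — b=2 c=0,1 d=3,4 (map FFFFF........)

blocks(d) = [3, 4]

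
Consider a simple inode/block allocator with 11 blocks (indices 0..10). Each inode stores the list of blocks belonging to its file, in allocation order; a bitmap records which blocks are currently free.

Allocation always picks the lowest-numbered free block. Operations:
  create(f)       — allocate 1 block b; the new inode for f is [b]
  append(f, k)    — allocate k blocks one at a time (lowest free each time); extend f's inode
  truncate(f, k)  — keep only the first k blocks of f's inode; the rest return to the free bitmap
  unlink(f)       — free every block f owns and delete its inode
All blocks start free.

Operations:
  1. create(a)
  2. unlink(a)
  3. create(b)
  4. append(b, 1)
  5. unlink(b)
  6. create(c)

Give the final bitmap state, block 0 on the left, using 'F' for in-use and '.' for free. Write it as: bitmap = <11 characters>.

  1. create(a)  ⇒  F..........  {a→[0]}
  2. unlink(a)  ⇒  ...........  {}
  3. create(b)  ⇒  F..........  {b→[0]}
  4. append(b, 1)  ⇒  FF.........  {b→[0, 1]}
  5. unlink(b)  ⇒  ...........  {}
  6. create(c)  ⇒  F..........  {c→[0]}

bitmap = F..........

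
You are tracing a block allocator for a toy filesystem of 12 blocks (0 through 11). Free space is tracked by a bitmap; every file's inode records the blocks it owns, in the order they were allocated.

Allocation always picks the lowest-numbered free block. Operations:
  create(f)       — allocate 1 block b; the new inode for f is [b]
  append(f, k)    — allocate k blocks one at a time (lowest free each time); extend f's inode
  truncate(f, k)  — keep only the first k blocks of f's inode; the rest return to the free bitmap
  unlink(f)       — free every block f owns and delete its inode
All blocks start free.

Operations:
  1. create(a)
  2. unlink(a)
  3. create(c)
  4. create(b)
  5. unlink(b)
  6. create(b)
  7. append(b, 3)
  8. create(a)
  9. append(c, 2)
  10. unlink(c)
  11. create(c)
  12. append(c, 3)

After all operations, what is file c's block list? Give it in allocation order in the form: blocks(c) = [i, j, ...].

after create(a) → a:[0]  free=[F...........]
after unlink(a) →   free=[............]
after create(c) → c:[0]  free=[F...........]
after create(b) → b:[1], c:[0]  free=[FF..........]
after unlink(b) → c:[0]  free=[F...........]
after create(b) → b:[1], c:[0]  free=[FF..........]
after append(b, 3) → b:[1, 2, 3, 4], c:[0]  free=[FFFFF.......]
after create(a) → a:[5], b:[1, 2, 3, 4], c:[0]  free=[FFFFFF......]
after append(c, 2) → a:[5], b:[1, 2, 3, 4], c:[0, 6, 7]  free=[FFFFFFFF....]
after unlink(c) → a:[5], b:[1, 2, 3, 4]  free=[.FFFFF......]
after create(c) → a:[5], b:[1, 2, 3, 4], c:[0]  free=[FFFFFF......]
after append(c, 3) → a:[5], b:[1, 2, 3, 4], c:[0, 6, 7, 8]  free=[FFFFFFFFF...]

blocks(c) = [0, 6, 7, 8]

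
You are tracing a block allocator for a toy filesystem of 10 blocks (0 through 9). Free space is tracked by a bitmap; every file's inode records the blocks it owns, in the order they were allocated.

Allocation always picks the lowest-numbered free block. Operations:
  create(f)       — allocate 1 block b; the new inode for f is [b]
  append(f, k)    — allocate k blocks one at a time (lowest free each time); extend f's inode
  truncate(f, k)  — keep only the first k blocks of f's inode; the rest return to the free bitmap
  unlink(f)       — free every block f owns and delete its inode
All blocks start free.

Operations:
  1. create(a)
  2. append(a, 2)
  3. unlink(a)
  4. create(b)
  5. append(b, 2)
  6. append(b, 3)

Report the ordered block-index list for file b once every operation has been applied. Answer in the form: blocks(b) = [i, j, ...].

after create(a) → a:[0]  free=[F.........]
after append(a, 2) → a:[0, 1, 2]  free=[FFF.......]
after unlink(a) →   free=[..........]
after create(b) → b:[0]  free=[F.........]
after append(b, 2) → b:[0, 1, 2]  free=[FFF.......]
after append(b, 3) → b:[0, 1, 2, 3, 4, 5]  free=[FFFFFF....]

blocks(b) = [0, 1, 2, 3, 4, 5]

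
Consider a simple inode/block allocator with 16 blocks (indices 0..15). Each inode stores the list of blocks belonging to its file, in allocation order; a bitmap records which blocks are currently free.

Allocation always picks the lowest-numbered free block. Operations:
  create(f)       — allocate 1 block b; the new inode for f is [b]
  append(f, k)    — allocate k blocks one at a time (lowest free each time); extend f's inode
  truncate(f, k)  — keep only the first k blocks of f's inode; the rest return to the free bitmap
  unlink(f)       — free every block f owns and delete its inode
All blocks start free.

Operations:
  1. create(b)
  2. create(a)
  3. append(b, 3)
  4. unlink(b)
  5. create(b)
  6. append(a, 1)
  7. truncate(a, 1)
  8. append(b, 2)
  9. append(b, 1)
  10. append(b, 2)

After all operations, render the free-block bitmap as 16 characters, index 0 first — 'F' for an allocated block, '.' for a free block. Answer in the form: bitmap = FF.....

  1. create(b)  ⇒  F...............  {b→[0]}
  2. create(a)  ⇒  FF..............  {a→[1]; b→[0]}
  3. append(b, 3)  ⇒  FFFFF...........  {a→[1]; b→[0, 2, 3, 4]}
  4. unlink(b)  ⇒  .F..............  {a→[1]}
  5. create(b)  ⇒  FF..............  {a→[1]; b→[0]}
  6. append(a, 1)  ⇒  FFF.............  {a→[1, 2]; b→[0]}
  7. truncate(a, 1)  ⇒  FF..............  {a→[1]; b→[0]}
  8. append(b, 2)  ⇒  FFFF............  {a→[1]; b→[0, 2, 3]}
  9. append(b, 1)  ⇒  FFFFF...........  {a→[1]; b→[0, 2, 3, 4]}
  10. append(b, 2)  ⇒  FFFFFFF.........  {a→[1]; b→[0, 2, 3, 4, 5, 6]}

bitmap = FFFFFFF.........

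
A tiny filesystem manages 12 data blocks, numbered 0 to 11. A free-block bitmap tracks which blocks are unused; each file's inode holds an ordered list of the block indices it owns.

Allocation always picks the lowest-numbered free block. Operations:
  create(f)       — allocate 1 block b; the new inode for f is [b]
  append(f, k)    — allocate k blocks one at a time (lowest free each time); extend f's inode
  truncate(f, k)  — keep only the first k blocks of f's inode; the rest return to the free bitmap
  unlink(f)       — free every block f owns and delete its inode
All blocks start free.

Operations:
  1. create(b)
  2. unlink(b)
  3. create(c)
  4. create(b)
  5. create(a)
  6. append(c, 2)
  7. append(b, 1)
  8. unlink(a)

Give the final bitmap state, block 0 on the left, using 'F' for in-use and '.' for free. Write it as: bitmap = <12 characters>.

after create(b) → b:[0]  free=[F...........]
after unlink(b) →   free=[............]
after create(c) → c:[0]  free=[F...........]
after create(b) → b:[1], c:[0]  free=[FF..........]
after create(a) → a:[2], b:[1], c:[0]  free=[FFF.........]
after append(c, 2) → a:[2], b:[1], c:[0, 3, 4]  free=[FFFFF.......]
after append(b, 1) → a:[2], b:[1, 5], c:[0, 3, 4]  free=[FFFFFF......]
after unlink(a) → b:[1, 5], c:[0, 3, 4]  free=[FF.FFF......]

bitmap = FF.FFF......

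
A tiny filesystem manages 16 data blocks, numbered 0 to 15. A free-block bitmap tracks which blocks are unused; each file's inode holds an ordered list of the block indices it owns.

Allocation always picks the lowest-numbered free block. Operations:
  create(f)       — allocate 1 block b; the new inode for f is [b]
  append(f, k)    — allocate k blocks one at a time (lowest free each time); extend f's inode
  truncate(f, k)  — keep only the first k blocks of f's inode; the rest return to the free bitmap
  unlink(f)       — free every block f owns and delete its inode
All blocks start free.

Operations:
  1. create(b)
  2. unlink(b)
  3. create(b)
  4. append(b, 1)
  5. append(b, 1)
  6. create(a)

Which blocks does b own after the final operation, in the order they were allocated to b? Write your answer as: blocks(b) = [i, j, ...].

blocks(b) = [0, 1, 2]

[1] create(b) — b=0 (map F...............)
[2] unlink(b) —  (map ................)
[3] create(b) — b=0 (map F...............)
[4] append(b, 1) — b=0,1 (map FF..............)
[5] append(b, 1) — b=0,1,2 (map FFF.............)
[6] create(a) — a=3 b=0,1,2 (map FFFF............)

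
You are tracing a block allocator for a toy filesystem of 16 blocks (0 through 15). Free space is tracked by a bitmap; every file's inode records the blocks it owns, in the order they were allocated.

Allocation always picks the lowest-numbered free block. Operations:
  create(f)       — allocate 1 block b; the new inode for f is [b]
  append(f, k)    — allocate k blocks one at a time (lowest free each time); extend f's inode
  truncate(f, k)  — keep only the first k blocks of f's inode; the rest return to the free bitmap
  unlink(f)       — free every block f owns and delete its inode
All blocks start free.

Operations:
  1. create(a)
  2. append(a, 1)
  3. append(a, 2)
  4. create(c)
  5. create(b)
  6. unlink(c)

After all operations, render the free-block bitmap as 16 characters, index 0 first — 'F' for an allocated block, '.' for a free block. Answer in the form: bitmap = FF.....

bitmap = FFFF.F..........

create(a): bitmap=F............... | a=[0]
append(a, 1): bitmap=FF.............. | a=[0, 1]
append(a, 2): bitmap=FFFF............ | a=[0, 1, 2, 3]
create(c): bitmap=FFFFF........... | a=[0, 1, 2, 3] c=[4]
create(b): bitmap=FFFFFF.......... | a=[0, 1, 2, 3] b=[5] c=[4]
unlink(c): bitmap=FFFF.F.......... | a=[0, 1, 2, 3] b=[5]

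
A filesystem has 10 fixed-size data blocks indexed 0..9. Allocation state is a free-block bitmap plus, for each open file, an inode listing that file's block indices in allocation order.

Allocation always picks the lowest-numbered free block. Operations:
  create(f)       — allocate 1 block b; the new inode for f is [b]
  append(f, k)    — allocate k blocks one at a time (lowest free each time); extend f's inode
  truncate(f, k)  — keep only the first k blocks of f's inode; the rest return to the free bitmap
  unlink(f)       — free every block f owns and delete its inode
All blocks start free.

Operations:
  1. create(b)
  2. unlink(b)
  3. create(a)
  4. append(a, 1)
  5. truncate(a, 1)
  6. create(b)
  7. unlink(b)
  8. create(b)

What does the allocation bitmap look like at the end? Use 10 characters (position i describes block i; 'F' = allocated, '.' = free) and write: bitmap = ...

bitmap = FF........

create(b): bitmap=F......... | b=[0]
unlink(b): bitmap=.......... | 
create(a): bitmap=F......... | a=[0]
append(a, 1): bitmap=FF........ | a=[0, 1]
truncate(a, 1): bitmap=F......... | a=[0]
create(b): bitmap=FF........ | a=[0] b=[1]
unlink(b): bitmap=F......... | a=[0]
create(b): bitmap=FF........ | a=[0] b=[1]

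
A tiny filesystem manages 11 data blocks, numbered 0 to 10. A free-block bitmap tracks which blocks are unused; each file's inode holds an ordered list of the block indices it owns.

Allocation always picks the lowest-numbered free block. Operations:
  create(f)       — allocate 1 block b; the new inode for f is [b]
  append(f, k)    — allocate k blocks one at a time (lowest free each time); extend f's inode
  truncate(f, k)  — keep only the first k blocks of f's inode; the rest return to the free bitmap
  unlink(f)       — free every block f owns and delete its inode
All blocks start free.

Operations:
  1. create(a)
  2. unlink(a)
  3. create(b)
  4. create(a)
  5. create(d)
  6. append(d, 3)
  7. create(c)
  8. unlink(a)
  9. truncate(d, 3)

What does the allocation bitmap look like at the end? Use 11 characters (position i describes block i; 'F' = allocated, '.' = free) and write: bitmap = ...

bitmap = F.FFF.F....

  1. create(a)  ⇒  F..........  {a→[0]}
  2. unlink(a)  ⇒  ...........  {}
  3. create(b)  ⇒  F..........  {b→[0]}
  4. create(a)  ⇒  FF.........  {a→[1]; b→[0]}
  5. create(d)  ⇒  FFF........  {a→[1]; b→[0]; d→[2]}
  6. append(d, 3)  ⇒  FFFFFF.....  {a→[1]; b→[0]; d→[2, 3, 4, 5]}
  7. create(c)  ⇒  FFFFFFF....  {a→[1]; b→[0]; c→[6]; d→[2, 3, 4, 5]}
  8. unlink(a)  ⇒  F.FFFFF....  {b→[0]; c→[6]; d→[2, 3, 4, 5]}
  9. truncate(d, 3)  ⇒  F.FFF.F....  {b→[0]; c→[6]; d→[2, 3, 4]}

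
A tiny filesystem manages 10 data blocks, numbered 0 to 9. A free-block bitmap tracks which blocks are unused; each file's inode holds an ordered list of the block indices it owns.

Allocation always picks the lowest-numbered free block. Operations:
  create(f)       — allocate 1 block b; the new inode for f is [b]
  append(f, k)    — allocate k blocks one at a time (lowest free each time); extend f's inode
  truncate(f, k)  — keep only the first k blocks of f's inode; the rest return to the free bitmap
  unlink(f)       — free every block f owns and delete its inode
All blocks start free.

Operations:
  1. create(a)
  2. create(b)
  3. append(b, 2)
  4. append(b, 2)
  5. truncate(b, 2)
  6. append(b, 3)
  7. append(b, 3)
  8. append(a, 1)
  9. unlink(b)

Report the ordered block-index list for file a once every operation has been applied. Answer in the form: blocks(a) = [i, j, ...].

blocks(a) = [0, 9]

after create(a) → a:[0]  free=[F.........]
after create(b) → a:[0], b:[1]  free=[FF........]
after append(b, 2) → a:[0], b:[1, 2, 3]  free=[FFFF......]
after append(b, 2) → a:[0], b:[1, 2, 3, 4, 5]  free=[FFFFFF....]
after truncate(b, 2) → a:[0], b:[1, 2]  free=[FFF.......]
after append(b, 3) → a:[0], b:[1, 2, 3, 4, 5]  free=[FFFFFF....]
after append(b, 3) → a:[0], b:[1, 2, 3, 4, 5, 6, 7, 8]  free=[FFFFFFFFF.]
after append(a, 1) → a:[0, 9], b:[1, 2, 3, 4, 5, 6, 7, 8]  free=[FFFFFFFFFF]
after unlink(b) → a:[0, 9]  free=[F........F]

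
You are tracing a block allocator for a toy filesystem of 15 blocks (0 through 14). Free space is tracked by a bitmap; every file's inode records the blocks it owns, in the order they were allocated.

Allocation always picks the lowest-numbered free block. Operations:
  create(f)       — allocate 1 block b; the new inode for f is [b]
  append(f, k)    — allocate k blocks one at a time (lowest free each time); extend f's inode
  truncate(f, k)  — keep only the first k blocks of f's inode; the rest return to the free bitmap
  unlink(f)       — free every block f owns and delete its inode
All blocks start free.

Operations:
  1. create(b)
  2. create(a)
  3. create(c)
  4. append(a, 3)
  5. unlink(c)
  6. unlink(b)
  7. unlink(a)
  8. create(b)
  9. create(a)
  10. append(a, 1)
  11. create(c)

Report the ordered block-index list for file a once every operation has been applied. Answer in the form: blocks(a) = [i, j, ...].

[1] create(b) — b=0 (map F..............)
[2] create(a) — a=1 b=0 (map FF.............)
[3] create(c) — a=1 b=0 c=2 (map FFF............)
[4] append(a, 3) — a=1,3,4,5 b=0 c=2 (map FFFFFF.........)
[5] unlink(c) — a=1,3,4,5 b=0 (map FF.FFF.........)
[6] unlink(b) — a=1,3,4,5 (map .F.FFF.........)
[7] unlink(a) —  (map ...............)
[8] create(b) — b=0 (map F..............)
[9] create(a) — a=1 b=0 (map FF.............)
[10] append(a, 1) — a=1,2 b=0 (map FFF............)
[11] create(c) — a=1,2 b=0 c=3 (map FFFF...........)

blocks(a) = [1, 2]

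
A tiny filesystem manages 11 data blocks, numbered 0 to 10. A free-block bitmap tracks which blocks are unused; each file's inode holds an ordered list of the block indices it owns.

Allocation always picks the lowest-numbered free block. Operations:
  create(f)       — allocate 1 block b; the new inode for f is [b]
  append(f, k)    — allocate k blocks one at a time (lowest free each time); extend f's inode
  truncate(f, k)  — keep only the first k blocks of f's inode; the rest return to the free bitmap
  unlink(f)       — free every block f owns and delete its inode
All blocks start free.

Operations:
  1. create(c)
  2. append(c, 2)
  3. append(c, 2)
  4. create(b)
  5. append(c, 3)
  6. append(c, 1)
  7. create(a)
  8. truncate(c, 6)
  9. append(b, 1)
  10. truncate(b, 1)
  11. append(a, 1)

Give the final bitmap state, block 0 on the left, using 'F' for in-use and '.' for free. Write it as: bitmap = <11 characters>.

bitmap = FFFFFFFF..F

  1. create(c)  ⇒  F..........  {c→[0]}
  2. append(c, 2)  ⇒  FFF........  {c→[0, 1, 2]}
  3. append(c, 2)  ⇒  FFFFF......  {c→[0, 1, 2, 3, 4]}
  4. create(b)  ⇒  FFFFFF.....  {b→[5]; c→[0, 1, 2, 3, 4]}
  5. append(c, 3)  ⇒  FFFFFFFFF..  {b→[5]; c→[0, 1, 2, 3, 4, 6, 7, 8]}
  6. append(c, 1)  ⇒  FFFFFFFFFF.  {b→[5]; c→[0, 1, 2, 3, 4, 6, 7, 8, 9]}
  7. create(a)  ⇒  FFFFFFFFFFF  {a→[10]; b→[5]; c→[0, 1, 2, 3, 4, 6, 7, 8, 9]}
  8. truncate(c, 6)  ⇒  FFFFFFF...F  {a→[10]; b→[5]; c→[0, 1, 2, 3, 4, 6]}
  9. append(b, 1)  ⇒  FFFFFFFF..F  {a→[10]; b→[5, 7]; c→[0, 1, 2, 3, 4, 6]}
  10. truncate(b, 1)  ⇒  FFFFFFF...F  {a→[10]; b→[5]; c→[0, 1, 2, 3, 4, 6]}
  11. append(a, 1)  ⇒  FFFFFFFF..F  {a→[10, 7]; b→[5]; c→[0, 1, 2, 3, 4, 6]}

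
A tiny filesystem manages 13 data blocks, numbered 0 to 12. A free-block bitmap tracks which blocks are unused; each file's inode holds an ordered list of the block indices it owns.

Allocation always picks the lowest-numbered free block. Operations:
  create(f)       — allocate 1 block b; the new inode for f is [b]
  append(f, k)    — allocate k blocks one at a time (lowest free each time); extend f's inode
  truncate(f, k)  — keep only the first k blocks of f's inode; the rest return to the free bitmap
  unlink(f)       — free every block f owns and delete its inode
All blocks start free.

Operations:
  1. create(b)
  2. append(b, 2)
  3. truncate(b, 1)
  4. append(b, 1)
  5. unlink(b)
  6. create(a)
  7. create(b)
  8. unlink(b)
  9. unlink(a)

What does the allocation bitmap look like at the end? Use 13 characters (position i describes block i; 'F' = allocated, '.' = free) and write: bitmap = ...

  1. create(b)  ⇒  F............  {b→[0]}
  2. append(b, 2)  ⇒  FFF..........  {b→[0, 1, 2]}
  3. truncate(b, 1)  ⇒  F............  {b→[0]}
  4. append(b, 1)  ⇒  FF...........  {b→[0, 1]}
  5. unlink(b)  ⇒  .............  {}
  6. create(a)  ⇒  F............  {a→[0]}
  7. create(b)  ⇒  FF...........  {a→[0]; b→[1]}
  8. unlink(b)  ⇒  F............  {a→[0]}
  9. unlink(a)  ⇒  .............  {}

bitmap = .............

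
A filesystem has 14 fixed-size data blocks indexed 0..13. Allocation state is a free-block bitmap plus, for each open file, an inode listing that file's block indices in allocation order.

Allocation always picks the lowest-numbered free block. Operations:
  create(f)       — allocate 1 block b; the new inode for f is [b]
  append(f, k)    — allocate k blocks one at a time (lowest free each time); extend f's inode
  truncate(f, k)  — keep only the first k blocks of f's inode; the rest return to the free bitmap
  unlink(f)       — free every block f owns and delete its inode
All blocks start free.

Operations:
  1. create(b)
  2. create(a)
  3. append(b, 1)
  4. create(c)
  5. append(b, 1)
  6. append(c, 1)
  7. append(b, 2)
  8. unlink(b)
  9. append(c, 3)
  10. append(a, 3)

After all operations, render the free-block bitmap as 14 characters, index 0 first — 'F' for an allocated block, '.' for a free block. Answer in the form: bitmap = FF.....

create(b): bitmap=F............. | b=[0]
create(a): bitmap=FF............ | a=[1] b=[0]
append(b, 1): bitmap=FFF........... | a=[1] b=[0, 2]
create(c): bitmap=FFFF.......... | a=[1] b=[0, 2] c=[3]
append(b, 1): bitmap=FFFFF......... | a=[1] b=[0, 2, 4] c=[3]
append(c, 1): bitmap=FFFFFF........ | a=[1] b=[0, 2, 4] c=[3, 5]
append(b, 2): bitmap=FFFFFFFF...... | a=[1] b=[0, 2, 4, 6, 7] c=[3, 5]
unlink(b): bitmap=.F.F.F........ | a=[1] c=[3, 5]
append(c, 3): bitmap=FFFFFF........ | a=[1] c=[3, 5, 0, 2, 4]
append(a, 3): bitmap=FFFFFFFFF..... | a=[1, 6, 7, 8] c=[3, 5, 0, 2, 4]

bitmap = FFFFFFFFF.....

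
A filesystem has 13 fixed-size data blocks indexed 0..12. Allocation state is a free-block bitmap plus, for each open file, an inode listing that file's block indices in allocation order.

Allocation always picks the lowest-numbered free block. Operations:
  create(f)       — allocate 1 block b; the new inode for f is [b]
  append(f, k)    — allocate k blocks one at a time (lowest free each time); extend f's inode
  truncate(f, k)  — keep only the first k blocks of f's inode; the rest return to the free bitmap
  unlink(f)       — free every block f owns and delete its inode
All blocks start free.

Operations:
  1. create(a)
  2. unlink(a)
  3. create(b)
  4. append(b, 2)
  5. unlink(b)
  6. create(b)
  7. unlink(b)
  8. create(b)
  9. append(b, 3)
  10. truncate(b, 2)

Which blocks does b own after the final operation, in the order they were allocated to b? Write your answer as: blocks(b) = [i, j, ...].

blocks(b) = [0, 1]

after create(a) → a:[0]  free=[F............]
after unlink(a) →   free=[.............]
after create(b) → b:[0]  free=[F............]
after append(b, 2) → b:[0, 1, 2]  free=[FFF..........]
after unlink(b) →   free=[.............]
after create(b) → b:[0]  free=[F............]
after unlink(b) →   free=[.............]
after create(b) → b:[0]  free=[F............]
after append(b, 3) → b:[0, 1, 2, 3]  free=[FFFF.........]
after truncate(b, 2) → b:[0, 1]  free=[FF...........]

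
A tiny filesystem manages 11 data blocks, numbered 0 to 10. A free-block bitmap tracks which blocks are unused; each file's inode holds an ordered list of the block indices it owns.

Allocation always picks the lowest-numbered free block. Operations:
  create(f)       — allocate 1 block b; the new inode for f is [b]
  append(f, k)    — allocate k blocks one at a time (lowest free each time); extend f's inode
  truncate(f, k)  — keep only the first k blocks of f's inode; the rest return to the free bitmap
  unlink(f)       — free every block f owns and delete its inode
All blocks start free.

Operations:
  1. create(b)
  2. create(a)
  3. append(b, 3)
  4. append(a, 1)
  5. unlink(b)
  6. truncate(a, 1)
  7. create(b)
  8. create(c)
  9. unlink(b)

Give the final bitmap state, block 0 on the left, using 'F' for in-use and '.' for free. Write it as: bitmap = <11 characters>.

[1] create(b) — b=0 (map F..........)
[2] create(a) — a=1 b=0 (map FF.........)
[3] append(b, 3) — a=1 b=0,2,3,4 (map FFFFF......)
[4] append(a, 1) — a=1,5 b=0,2,3,4 (map FFFFFF.....)
[5] unlink(b) — a=1,5 (map .F...F.....)
[6] truncate(a, 1) — a=1 (map .F.........)
[7] create(b) — a=1 b=0 (map FF.........)
[8] create(c) — a=1 b=0 c=2 (map FFF........)
[9] unlink(b) — a=1 c=2 (map .FF........)

bitmap = .FF........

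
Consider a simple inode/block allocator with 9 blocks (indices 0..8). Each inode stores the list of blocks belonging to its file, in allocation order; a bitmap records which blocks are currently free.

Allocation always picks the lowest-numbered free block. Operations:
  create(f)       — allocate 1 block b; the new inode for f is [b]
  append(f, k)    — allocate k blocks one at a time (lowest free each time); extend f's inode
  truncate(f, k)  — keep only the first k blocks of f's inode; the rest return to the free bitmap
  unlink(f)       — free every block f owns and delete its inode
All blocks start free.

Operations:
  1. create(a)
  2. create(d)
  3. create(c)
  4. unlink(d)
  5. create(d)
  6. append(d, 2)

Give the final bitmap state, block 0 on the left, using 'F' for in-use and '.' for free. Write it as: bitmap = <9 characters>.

after create(a) → a:[0]  free=[F........]
after create(d) → a:[0], d:[1]  free=[FF.......]
after create(c) → a:[0], c:[2], d:[1]  free=[FFF......]
after unlink(d) → a:[0], c:[2]  free=[F.F......]
after create(d) → a:[0], c:[2], d:[1]  free=[FFF......]
after append(d, 2) → a:[0], c:[2], d:[1, 3, 4]  free=[FFFFF....]

bitmap = FFFFF....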